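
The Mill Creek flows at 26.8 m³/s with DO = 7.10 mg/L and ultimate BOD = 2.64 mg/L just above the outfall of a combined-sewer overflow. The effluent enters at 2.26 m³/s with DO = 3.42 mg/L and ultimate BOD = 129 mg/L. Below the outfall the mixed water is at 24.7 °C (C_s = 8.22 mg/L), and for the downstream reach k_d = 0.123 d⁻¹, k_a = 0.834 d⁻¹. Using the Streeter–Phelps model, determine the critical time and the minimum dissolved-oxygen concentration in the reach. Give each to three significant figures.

Mixed DO = (26.8×7.10 + 2.26×3.42)/(26.8+2.26) = 198.0/29.06 = 6.814 mg/L.
Mixed L₀ = (26.8×2.64 + 2.26×129)/(29.06) = 362.3/29.06 = 12.47 mg/L.
Initial deficit D₀ = C_s − DO₀ = 8.22 − 6.814 = 1.406 mg/L.
t_c = (1/0.7110) ln[(0.834/0.123)(1 − 1.406×0.7110/(0.123×12.47))] = 1.406 × ln(2.360) = 1.207 d.
D_c = (0.123/0.834) × 12.47 × e^(−0.123×1.207) = 0.1475 × 12.47 × 0.8620 = 1.585 mg/L.
Minimum DO = 8.22 − 1.585 = 6.635 mg/L.

t_c ≈ 1.21 d; minimum DO ≈ 6.64 mg/L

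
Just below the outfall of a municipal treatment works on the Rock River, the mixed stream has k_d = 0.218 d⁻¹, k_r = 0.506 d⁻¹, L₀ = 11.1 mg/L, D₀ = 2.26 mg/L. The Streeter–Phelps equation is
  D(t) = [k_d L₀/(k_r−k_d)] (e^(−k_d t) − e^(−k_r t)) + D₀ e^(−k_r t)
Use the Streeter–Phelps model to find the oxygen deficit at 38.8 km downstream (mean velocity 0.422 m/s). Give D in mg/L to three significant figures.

D ≈ 3.08 mg/L

Travel time t = x/v = 38.8 km / (0.422 m/s) = 38800 m / 0.422 m/s = 91940 s = 1.064 d.
k_d L₀/(k_r−k_d) = 0.218×11.1/(0.506−0.218) = 2.420/0.2880 = 8.402 mg/L.
e^(−k_d t) = e^(−0.218×1.064) = 0.7930; e^(−k_r t) = e^(−0.506×1.064) = 0.5836.
D = 8.402 × (0.7930 − 0.5836) + 2.26 × 0.5836 = 1.759 + 1.319 = 3.078 mg/L.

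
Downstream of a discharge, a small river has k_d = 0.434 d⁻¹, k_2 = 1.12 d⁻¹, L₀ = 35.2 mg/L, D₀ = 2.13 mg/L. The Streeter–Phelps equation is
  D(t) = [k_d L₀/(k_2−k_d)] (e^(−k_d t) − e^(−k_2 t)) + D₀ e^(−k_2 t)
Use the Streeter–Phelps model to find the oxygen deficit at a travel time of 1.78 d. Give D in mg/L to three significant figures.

D ≈ 7.54 mg/L

k_d L₀/(k_2−k_d) = 0.434×35.2/(1.12−0.434) = 15.28/0.6860 = 22.27 mg/L.
e^(−k_d t) = e^(−0.434×1.780) = 0.4618; e^(−k_2 t) = e^(−1.12×1.780) = 0.1362.
D = 22.27 × (0.4618 − 0.1362) + 2.13 × 0.1362 = 7.252 + 0.2901 = 7.542 mg/L.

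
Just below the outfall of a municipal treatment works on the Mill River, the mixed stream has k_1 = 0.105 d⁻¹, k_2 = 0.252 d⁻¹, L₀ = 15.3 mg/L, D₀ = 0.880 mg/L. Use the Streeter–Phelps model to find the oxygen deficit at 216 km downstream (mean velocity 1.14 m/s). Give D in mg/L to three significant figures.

D ≈ 2.90 mg/L

Travel time t = x/v = 216 km / (1.14 m/s) = 216000 m / 1.14 m/s = 189500 s = 2.193 d.
k_1 L₀/(k_2−k_1) = 0.105×15.3/(0.252−0.105) = 1.607/0.1470 = 10.93 mg/L.
e^(−k_1 t) = e^(−0.105×2.193) = 0.7943; e^(−k_2 t) = e^(−0.252×2.193) = 0.5754.
D = 10.93 × (0.7943 − 0.5754) + 0.880 × 0.5754 = 2.392 + 0.5064 = 2.899 mg/L.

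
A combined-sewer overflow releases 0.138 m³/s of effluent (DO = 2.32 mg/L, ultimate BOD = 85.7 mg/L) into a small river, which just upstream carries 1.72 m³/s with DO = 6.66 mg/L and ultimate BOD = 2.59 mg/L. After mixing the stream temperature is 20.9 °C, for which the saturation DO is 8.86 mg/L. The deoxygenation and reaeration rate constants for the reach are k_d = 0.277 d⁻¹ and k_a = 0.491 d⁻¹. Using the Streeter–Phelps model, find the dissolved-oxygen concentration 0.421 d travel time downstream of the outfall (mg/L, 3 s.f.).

DO ≈ 5.94 mg/L

Mixed DO = (1.72×6.66 + 0.138×2.32)/(1.72+0.138) = 11.78/1.858 = 6.338 mg/L.
Mixed L₀ = (1.72×2.59 + 0.138×85.7)/(1.858) = 16.28/1.858 = 8.763 mg/L.
Initial deficit D₀ = C_s − DO₀ = 8.86 − 6.338 = 2.522 mg/L.
D(0.421) = [0.277×8.763/(0.491−0.277)](e^(−0.277×0.421) − e^(−0.491×0.421)) + 2.522 e^(−0.491×0.421)
= 11.34 × (0.8899 − 0.8133) + 2.522 × 0.8133 = 2.921 mg/L.
DO = 8.86 − 2.921 = 5.939 mg/L.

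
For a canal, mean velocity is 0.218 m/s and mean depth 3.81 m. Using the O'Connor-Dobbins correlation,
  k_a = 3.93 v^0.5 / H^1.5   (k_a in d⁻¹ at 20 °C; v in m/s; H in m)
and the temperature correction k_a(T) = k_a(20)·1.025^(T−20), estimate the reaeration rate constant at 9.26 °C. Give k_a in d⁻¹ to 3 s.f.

k_a ≈ 0.189 d⁻¹

k_a(20) = 3.93 × 0.218^0.5 / 3.81^1.5 = 3.93 × 0.4669 / 7.437 = 0.2467 d⁻¹.
k_a(9.26) = 0.2467 × 1.025^(9.26−20) = 0.2467 × 0.7671 = 0.1893 d⁻¹.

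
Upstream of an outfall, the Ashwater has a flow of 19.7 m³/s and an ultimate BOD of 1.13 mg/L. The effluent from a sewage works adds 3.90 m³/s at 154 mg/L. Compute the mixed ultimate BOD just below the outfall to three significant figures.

26.4 mg/L

Flow-weighted mixing: C = (Q_r C_r + Q_w C_w)/(Q_r + Q_w)
= (19.7×1.13 + 3.90×154)/(19.7 + 3.90) = 622.9/23.60 = 26.39 mg/L.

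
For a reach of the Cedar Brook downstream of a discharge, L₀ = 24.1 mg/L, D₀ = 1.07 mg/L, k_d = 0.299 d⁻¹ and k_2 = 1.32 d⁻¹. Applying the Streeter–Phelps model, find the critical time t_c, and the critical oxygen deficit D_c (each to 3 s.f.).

At the critical point dD/dt = 0, so k_d L₀ e^(−k_d t) = k_2 D. Substituting D(t) from the Streeter–Phelps equation and solving for t gives
t_c = ln[(k_2/k_d)(1 − D₀(k_2−k_d)/(k_d L₀))] / (k_2−k_d).
Here k_2−k_d = 1.021 d⁻¹ and 1 − D₀(k_2−k_d)/(k_d L₀) = 1 − 1.07×1.021/(0.299×24.1) = 0.8484, so
t_c = ln(4.415 × 0.8484) / 1.021 = 1.321 / 1.021 = 1.293 d.
L(t_c) = L₀ e^(−k_d t_c) = 24.1 × 0.6793 = 16.37 mg/L, and at the critical point k_2 D_c = k_d L, so D_c = (0.299/1.32) × 16.37 = 3.708 mg/L.

t_c ≈ 1.29 d; D_c ≈ 3.71 mg/L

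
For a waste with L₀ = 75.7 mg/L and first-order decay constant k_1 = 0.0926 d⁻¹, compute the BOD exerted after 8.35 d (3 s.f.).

y_t = L₀(1 − e^(−k_1 t)) = 75.7 × (1 − e^(−0.0926×8.35))
= 75.7 × (1 − 0.4615) = 75.7 × 0.5385 = 40.76 mg/L.

y ≈ 40.8 mg/L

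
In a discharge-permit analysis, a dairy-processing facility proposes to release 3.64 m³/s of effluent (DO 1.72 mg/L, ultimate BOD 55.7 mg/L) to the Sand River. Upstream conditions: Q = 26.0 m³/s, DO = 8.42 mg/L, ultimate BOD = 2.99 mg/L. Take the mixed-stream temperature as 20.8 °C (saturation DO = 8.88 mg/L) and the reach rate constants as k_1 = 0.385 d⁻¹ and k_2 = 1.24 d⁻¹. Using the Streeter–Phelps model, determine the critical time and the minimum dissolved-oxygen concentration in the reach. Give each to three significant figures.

t_c ≈ 0.949 d; minimum DO ≈ 6.84 mg/L

Mixed DO = (26.0×8.42 + 3.64×1.72)/(26.0+3.64) = 225.2/29.64 = 7.597 mg/L.
Mixed L₀ = (26.0×2.99 + 3.64×55.7)/(29.64) = 280.5/29.64 = 9.463 mg/L.
Initial deficit D₀ = C_s − DO₀ = 8.88 − 7.597 = 1.283 mg/L.
t_c = (1/0.8550) ln[(1.24/0.385)(1 − 1.283×0.8550/(0.385×9.463))] = 1.170 × ln(2.251) = 0.9491 d.
D_c = (0.385/1.24) × 9.463 × e^(−0.385×0.9491) = 0.3105 × 9.463 × 0.6939 = 2.039 mg/L.
Minimum DO = 8.88 − 2.039 = 6.841 mg/L.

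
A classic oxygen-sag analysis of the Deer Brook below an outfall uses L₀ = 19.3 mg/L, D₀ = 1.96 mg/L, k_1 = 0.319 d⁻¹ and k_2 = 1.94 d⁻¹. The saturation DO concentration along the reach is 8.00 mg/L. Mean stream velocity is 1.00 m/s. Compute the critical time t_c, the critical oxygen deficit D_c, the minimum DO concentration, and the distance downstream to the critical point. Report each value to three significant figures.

With k_2/k_1 = 6.082 and 1 − D₀(k_2−k_1)/(k_1 L₀) = 0.4840,
t_c = ln(6.082 × 0.4840) / (1.94 − 0.319) = ln(2.943) / 1.621 = 1.079/1.621 = 0.6659 d.
D_c = (k_1/k_2) L₀ e^(−k_1 t_c) = (0.319/1.94) × 19.3 × e^(−0.319×0.6659) = 0.1644 × 19.3 × 0.8086 = 2.566 mg/L.
Minimum DO = C_s − D_c = 8.00 − 2.566 = 5.434 mg/L.
x_c = v t_c = 1.00 m/s × 0.6659 d × 86400 s/d = 57540 m ≈ 57.5 km.

t_c ≈ 0.666 d; D_c ≈ 2.57 mg/L; min DO ≈ 5.43 mg/L; x_c ≈ 57.5 km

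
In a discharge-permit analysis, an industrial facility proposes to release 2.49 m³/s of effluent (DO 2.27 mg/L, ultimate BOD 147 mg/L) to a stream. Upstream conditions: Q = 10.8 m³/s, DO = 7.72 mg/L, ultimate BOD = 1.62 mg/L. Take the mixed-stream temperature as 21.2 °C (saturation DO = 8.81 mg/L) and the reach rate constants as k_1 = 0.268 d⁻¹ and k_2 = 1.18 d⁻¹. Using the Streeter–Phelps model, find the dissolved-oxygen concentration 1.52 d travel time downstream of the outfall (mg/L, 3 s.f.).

DO ≈ 4.23 mg/L

Mixed DO = (10.8×7.72 + 2.49×2.27)/(10.8+2.49) = 89.03/13.29 = 6.699 mg/L.
Mixed L₀ = (10.8×1.62 + 2.49×147)/(13.29) = 383.5/13.29 = 28.86 mg/L.
Initial deficit D₀ = C_s − DO₀ = 8.81 − 6.699 = 2.111 mg/L.
D(1.52) = [0.268×28.86/(1.18−0.268)](e^(−0.268×1.52) − e^(−1.18×1.52)) + 2.111 e^(−1.18×1.52)
= 8.480 × (0.6654 − 0.1664) + 2.111 × 0.1664 = 4.583 mg/L.
DO = 8.81 − 4.583 = 4.227 mg/L.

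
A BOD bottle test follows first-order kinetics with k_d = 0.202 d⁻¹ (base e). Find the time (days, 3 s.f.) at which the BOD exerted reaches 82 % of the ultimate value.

t ≈ 8.49 d

y/L₀ = 1 − e^(−k_d t) = 0.82 ⇒ e^(−k_d t) = 0.180
t = −ln(0.180) / 0.202 = 1.715 / 0.202 = 8.489 d.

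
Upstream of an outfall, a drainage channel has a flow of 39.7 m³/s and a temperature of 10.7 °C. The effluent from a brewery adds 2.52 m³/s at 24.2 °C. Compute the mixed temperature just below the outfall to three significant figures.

11.5 °C

Flow-weighted mixing: C = (Q_r C_r + Q_w C_w)/(Q_r + Q_w)
= (39.7×10.7 + 2.52×24.2)/(39.7 + 2.52) = 485.8/42.22 = 11.51 °C.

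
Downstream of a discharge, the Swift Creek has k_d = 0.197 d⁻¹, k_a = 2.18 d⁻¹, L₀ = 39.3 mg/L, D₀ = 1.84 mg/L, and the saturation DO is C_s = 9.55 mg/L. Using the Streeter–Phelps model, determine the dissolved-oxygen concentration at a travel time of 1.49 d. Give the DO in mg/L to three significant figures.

k_d L₀/(k_a−k_d) = 0.197×39.3/(2.18−0.197) = 7.742/1.983 = 3.904 mg/L.
e^(−k_d t) = e^(−0.197×1.490) = 0.7456; e^(−k_a t) = e^(−2.18×1.490) = 0.03884.
D = 3.904 × (0.7456 − 0.03884) + 1.84 × 0.03884 = 2.759 + 0.07147 = 2.831 mg/L.
DO = C_s − D = 9.55 − 2.831 = 6.719 mg/L.

DO ≈ 6.72 mg/L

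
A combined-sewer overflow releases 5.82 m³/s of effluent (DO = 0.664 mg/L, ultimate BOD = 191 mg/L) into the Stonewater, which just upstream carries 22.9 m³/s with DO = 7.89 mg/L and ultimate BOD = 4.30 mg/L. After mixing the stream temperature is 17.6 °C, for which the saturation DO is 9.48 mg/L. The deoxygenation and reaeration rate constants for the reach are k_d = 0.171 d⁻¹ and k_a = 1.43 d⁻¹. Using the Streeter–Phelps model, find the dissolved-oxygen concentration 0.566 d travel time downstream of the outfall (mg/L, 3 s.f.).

Mixed DO = (22.9×7.89 + 5.82×0.664)/(22.9+5.82) = 184.5/28.72 = 6.426 mg/L.
Mixed L₀ = (22.9×4.30 + 5.82×191)/(28.72) = 1210/28.72 = 42.13 mg/L.
Initial deficit D₀ = C_s − DO₀ = 9.48 − 6.426 = 3.054 mg/L.
D(0.566) = [0.171×42.13/(1.43−0.171)](e^(−0.171×0.566) − e^(−1.43×0.566)) + 3.054 e^(−1.43×0.566)
= 5.723 × (0.9078 − 0.4451) + 3.054 × 0.4451 = 4.007 mg/L.
DO = 9.48 − 4.007 = 5.473 mg/L.

DO ≈ 5.47 mg/L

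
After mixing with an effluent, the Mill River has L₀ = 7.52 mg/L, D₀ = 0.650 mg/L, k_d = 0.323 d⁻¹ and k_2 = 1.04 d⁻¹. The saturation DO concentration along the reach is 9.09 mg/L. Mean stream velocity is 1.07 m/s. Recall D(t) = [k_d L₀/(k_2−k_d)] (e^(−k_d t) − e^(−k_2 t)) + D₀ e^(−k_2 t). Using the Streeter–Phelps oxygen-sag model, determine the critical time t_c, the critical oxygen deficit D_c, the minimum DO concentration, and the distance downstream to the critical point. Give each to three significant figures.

With k_2/k_d = 3.220 and 1 − D₀(k_2−k_d)/(k_d L₀) = 0.8081,
t_c = ln(3.220 × 0.8081) / (1.04 − 0.323) = ln(2.602) / 0.7170 = 0.9563/0.7170 = 1.334 d.
L(t_c) = L₀ e^(−k_d t_c) = 7.52 × 0.6500 = 4.888 mg/L, and at the critical point k_2 D_c = k_d L, so D_c = (0.323/1.04) × 4.888 = 1.518 mg/L.
Minimum DO = C_s − D_c = 9.09 − 1.518 = 7.572 mg/L.
x_c = v t_c = 1.07 m/s × 1.334 d × 86400 s/d = 123300 m ≈ 123 km.

t_c ≈ 1.33 d; D_c ≈ 1.52 mg/L; min DO ≈ 7.57 mg/L; x_c ≈ 123 km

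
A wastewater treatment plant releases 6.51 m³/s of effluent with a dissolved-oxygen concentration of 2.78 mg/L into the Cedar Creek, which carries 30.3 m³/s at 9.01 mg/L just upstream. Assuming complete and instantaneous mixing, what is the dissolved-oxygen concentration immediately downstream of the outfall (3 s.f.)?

Flow-weighted mixing: C = (Q_r C_r + Q_w C_w)/(Q_r + Q_w)
= (30.3×9.01 + 6.51×2.78)/(30.3 + 6.51) = 291.1/36.81 = 7.908 mg/L.

7.91 mg/L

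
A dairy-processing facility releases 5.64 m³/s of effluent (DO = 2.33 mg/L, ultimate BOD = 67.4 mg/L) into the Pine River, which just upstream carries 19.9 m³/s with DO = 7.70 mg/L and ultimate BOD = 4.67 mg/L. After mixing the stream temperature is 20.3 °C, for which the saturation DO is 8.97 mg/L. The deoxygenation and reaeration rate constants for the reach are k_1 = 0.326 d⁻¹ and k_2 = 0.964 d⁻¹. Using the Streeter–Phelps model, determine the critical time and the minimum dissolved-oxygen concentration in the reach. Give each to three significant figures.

Mixed DO = (19.9×7.70 + 5.64×2.33)/(19.9+5.64) = 166.4/25.54 = 6.514 mg/L.
Mixed L₀ = (19.9×4.67 + 5.64×67.4)/(25.54) = 473.1/25.54 = 18.52 mg/L.
Initial deficit D₀ = C_s − DO₀ = 8.97 − 6.514 = 2.456 mg/L.
t_c = (1/0.6380) ln[(0.964/0.326)(1 − 2.456×0.6380/(0.326×18.52))] = 1.567 × ln(2.190) = 1.229 d.
D_c = (0.326/0.964) × 18.52 × e^(−0.326×1.229) = 0.3382 × 18.52 × 0.6700 = 4.197 mg/L.
Minimum DO = 8.97 − 4.197 = 4.773 mg/L.

t_c ≈ 1.23 d; minimum DO ≈ 4.77 mg/L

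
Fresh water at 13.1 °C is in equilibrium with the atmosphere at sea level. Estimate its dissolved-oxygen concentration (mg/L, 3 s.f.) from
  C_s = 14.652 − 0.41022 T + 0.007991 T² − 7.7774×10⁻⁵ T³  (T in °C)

C_s = 14.652 − 0.41022×13.1 + 0.007991×13.1² − 7.7774×10⁻⁵×13.1³ = 10.47 mg/L.

C_s ≈ 10.5 mg/L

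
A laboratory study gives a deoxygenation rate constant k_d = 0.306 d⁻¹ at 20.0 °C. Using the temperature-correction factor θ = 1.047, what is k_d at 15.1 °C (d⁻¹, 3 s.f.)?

k_d ≈ 0.244 d⁻¹

k_d(T₂) = k_d(T₁) · θ^(T₂−T₁) = 0.306 × 1.047^(15.1−20.0)
= 0.306 × 1.047^-4.90 = 0.306 × 0.7985 = 0.2443 d⁻¹.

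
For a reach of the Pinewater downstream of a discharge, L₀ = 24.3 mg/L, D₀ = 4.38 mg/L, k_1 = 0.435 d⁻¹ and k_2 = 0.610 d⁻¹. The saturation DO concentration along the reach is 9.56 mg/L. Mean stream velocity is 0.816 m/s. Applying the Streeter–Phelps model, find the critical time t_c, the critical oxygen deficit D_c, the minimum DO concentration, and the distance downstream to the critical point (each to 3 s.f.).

At the critical point dD/dt = 0, so k_1 L₀ e^(−k_1 t) = k_2 D. Substituting D(t) from the Streeter–Phelps equation and solving for t gives
t_c = ln[(k_2/k_1)(1 − D₀(k_2−k_1)/(k_1 L₀))] / (k_2−k_1).
Here k_2−k_1 = 0.1750 d⁻¹ and 1 − D₀(k_2−k_1)/(k_1 L₀) = 1 − 4.38×0.1750/(0.435×24.3) = 0.9275, so
t_c = ln(1.402 × 0.9275) / 0.1750 = 0.2628 / 0.1750 = 1.502 d.
D_c = (k_1/k_2) L₀ e^(−k_1 t_c) = (0.435/0.610) × 24.3 × e^(−0.435×1.502) = 0.7131 × 24.3 × 0.5203 = 9.016 mg/L.
Minimum DO = C_s − D_c = 9.56 − 9.016 = 0.5438 mg/L.
x_c = v t_c = 0.816 m/s × 1.502 d × 86400 s/d = 105900 m ≈ 106 km.

t_c ≈ 1.50 d; D_c ≈ 9.02 mg/L; min DO ≈ 0.544 mg/L; x_c ≈ 106 km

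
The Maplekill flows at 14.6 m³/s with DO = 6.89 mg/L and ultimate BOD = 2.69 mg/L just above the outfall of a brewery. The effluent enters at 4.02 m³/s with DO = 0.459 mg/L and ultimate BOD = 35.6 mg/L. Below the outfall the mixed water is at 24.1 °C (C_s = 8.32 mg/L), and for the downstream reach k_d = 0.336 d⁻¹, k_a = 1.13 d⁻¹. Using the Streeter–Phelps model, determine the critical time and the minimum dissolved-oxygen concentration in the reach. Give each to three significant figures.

Mixed DO = (14.6×6.89 + 4.02×0.459)/(14.6+4.02) = 102.4/18.62 = 5.502 mg/L.
Mixed L₀ = (14.6×2.69 + 4.02×35.6)/(18.62) = 182.4/18.62 = 9.795 mg/L.
Initial deficit D₀ = C_s − DO₀ = 8.32 − 5.502 = 2.818 mg/L.
t_c = (1/0.7940) ln[(1.13/0.336)(1 − 2.818×0.7940/(0.336×9.795))] = 1.259 × ln(1.076) = 0.09267 d.
D_c = (0.336/1.13) × 9.795 × e^(−0.336×0.09267) = 0.2973 × 9.795 × 0.9693 = 2.823 mg/L.
Minimum DO = 8.32 − 2.823 = 5.497 mg/L.

t_c ≈ 0.0927 d; minimum DO ≈ 5.50 mg/L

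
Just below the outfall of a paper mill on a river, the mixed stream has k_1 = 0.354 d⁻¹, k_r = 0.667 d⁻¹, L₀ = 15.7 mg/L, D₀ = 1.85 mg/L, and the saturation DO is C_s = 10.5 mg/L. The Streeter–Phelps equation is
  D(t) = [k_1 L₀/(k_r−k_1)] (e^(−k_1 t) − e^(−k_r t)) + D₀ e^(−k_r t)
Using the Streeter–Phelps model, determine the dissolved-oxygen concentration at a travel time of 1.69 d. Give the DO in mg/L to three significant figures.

k_1 L₀/(k_r−k_1) = 0.354×15.7/(0.667−0.354) = 5.558/0.3130 = 17.76 mg/L.
e^(−k_1 t) = e^(−0.354×1.690) = 0.5498; e^(−k_r t) = e^(−0.667×1.690) = 0.3239.
D = 17.76 × (0.5498 − 0.3239) + 1.85 × 0.3239 = 4.010 + 0.5993 = 4.609 mg/L.
DO = C_s − D = 10.5 − 4.609 = 5.891 mg/L.

DO ≈ 5.89 mg/L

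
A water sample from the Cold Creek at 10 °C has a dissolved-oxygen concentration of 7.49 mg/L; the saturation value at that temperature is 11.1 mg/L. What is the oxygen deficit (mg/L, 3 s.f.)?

D ≈ 3.61 mg/L

D = C_s − C = 11.1 − 7.49 = 3.61 mg/L.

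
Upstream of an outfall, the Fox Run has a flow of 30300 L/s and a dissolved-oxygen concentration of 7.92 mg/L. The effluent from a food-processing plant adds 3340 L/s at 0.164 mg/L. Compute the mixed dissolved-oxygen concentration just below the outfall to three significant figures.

Flow-weighted mixing: C = (Q_r C_r + Q_w C_w)/(Q_r + Q_w)
= (30300×7.92 + 3340×0.164)/(30300 + 3340) = 240500/33640 = 7.150 mg/L.

7.15 mg/L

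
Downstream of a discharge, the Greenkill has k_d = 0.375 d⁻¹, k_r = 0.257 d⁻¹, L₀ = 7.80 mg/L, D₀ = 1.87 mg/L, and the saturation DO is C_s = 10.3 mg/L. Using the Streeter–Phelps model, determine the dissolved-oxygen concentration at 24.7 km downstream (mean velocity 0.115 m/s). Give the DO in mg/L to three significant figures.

Travel time t = x/v = 24.7 km / (0.115 m/s) = 24700 m / 0.115 m/s = 214800 s = 2.486 d.
k_d L₀/(k_r−k_d) = 0.375×7.80/(0.257−0.375) = 2.925/-0.1180 = -24.79 mg/L.
e^(−k_d t) = e^(−0.375×2.486) = 0.3937; e^(−k_r t) = e^(−0.257×2.486) = 0.5279.
D = -24.79 × (0.3937 − 0.5279) + 1.87 × 0.5279 = 3.327 + 0.9871 = 4.314 mg/L.
DO = C_s − D = 10.3 − 4.314 = 5.986 mg/L.

DO ≈ 5.99 mg/L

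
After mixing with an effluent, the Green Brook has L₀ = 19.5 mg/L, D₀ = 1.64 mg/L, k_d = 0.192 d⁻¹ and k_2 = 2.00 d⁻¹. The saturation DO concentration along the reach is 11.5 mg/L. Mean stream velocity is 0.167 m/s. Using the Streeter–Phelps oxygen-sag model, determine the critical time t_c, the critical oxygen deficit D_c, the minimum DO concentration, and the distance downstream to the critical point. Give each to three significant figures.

t_c ≈ 0.428 d; D_c ≈ 1.72 mg/L; min DO ≈ 9.78 mg/L; x_c ≈ 6.17 km

t_c = [1/(k_2−k_d)] ln[(k_2/k_d)(1 − D₀(k_2−k_d)/(k_d L₀))]
= [1/(2.00−0.192)] ln[(2.00/0.192)(1 − 1.64×1.808/(0.192×19.5))]
= (1/1.808) ln[10.42 × 0.2080] = 0.5531 × ln(2.167) = 0.5531 × 0.7734 = 0.4277 d.
D_c = (k_d/k_2) L₀ e^(−k_d t_c) = (0.192/2.00) × 19.5 × e^(−0.192×0.4277) = 0.09600 × 19.5 × 0.9212 = 1.724 mg/L.
Minimum DO = C_s − D_c = 11.5 − 1.724 = 9.776 mg/L.
x_c = v t_c = 0.167 m/s × 0.4277 d × 86400 s/d = 6172 m ≈ 6.17 km.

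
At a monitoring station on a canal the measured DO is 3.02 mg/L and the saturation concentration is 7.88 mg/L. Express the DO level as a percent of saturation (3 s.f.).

% saturation = C/C_s × 100 = 3.02/7.88 × 100 = 38.3 %.

38.3 % saturation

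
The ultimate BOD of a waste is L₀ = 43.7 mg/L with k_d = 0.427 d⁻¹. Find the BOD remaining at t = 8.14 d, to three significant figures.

L ≈ 1.35 mg/L

L_t = L₀ e^(−k_d t) = 43.7 × e^(−0.427×8.14) = 43.7 × 0.03094 = 1.352 mg/L.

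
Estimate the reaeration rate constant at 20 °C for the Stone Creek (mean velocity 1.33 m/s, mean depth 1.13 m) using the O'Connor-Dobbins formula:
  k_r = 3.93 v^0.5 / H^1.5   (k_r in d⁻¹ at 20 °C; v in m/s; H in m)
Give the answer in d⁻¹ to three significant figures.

k_r ≈ 3.77 d⁻¹

k_r = 3.93 × 1.33^0.5 / 1.13^1.5 = 3.93 × 1.153 / 1.201 = 3.773 d⁻¹.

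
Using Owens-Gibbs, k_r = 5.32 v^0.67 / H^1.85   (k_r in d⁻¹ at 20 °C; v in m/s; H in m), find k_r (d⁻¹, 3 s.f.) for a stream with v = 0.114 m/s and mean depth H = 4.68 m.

k_r ≈ 0.0715 d⁻¹

k_r = 5.32 × 0.114^0.67 / 4.68^1.85 = 5.32 × 0.2334 / 17.38 = 0.07146 d⁻¹.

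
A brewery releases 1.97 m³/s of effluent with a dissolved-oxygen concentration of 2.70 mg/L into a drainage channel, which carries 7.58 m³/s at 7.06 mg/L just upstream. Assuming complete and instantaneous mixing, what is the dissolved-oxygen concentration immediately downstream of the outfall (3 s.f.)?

6.16 mg/L

Flow-weighted mixing: C = (Q_r C_r + Q_w C_w)/(Q_r + Q_w)
= (7.58×7.06 + 1.97×2.70)/(7.58 + 1.97) = 58.83/9.550 = 6.161 mg/L.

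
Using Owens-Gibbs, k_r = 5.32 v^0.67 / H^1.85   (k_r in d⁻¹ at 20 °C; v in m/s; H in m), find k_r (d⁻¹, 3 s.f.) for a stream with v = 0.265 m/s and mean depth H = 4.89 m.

k_r = 5.32 × 0.265^0.67 / 4.89^1.85 = 5.32 × 0.4107 / 18.85 = 0.1159 d⁻¹.

k_r ≈ 0.116 d⁻¹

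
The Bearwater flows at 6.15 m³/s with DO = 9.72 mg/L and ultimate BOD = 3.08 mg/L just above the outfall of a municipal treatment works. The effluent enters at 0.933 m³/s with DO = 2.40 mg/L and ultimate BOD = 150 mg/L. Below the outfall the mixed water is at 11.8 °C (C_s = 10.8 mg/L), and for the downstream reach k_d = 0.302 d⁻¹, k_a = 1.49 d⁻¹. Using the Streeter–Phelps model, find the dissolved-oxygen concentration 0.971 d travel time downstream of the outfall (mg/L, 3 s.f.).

Mixed DO = (6.15×9.72 + 0.933×2.40)/(6.15+0.933) = 62.02/7.083 = 8.756 mg/L.
Mixed L₀ = (6.15×3.08 + 0.933×150)/(7.083) = 158.9/7.083 = 22.43 mg/L.
Initial deficit D₀ = C_s − DO₀ = 10.8 − 8.756 = 2.044 mg/L.
D(0.971) = [0.302×22.43/(1.49−0.302)](e^(−0.302×0.971) − e^(−1.49×0.971)) + 2.044 e^(−1.49×0.971)
= 5.703 × (0.7458 − 0.2353) + 2.044 × 0.2353 = 3.392 mg/L.
DO = 10.8 − 3.392 = 7.408 mg/L.

DO ≈ 7.41 mg/L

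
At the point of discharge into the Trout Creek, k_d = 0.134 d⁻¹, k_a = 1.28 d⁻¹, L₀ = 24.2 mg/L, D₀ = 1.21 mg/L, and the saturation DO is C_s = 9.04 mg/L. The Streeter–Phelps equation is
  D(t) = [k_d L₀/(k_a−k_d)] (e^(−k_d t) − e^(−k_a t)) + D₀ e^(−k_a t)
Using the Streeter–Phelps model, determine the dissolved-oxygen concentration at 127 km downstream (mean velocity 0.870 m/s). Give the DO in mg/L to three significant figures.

DO ≈ 6.97 mg/L

Travel time t = x/v = 127 km / (0.870 m/s) = 127000 m / 0.870 m/s = 146000 s = 1.690 d.
k_d L₀/(k_a−k_d) = 0.134×24.2/(1.28−0.134) = 3.243/1.146 = 2.830 mg/L.
e^(−k_d t) = e^(−0.134×1.690) = 0.7974; e^(−k_a t) = e^(−1.28×1.690) = 0.1150.
D = 2.830 × (0.7974 − 0.1150) + 1.21 × 0.1150 = 1.931 + 0.1392 = 2.070 mg/L.
DO = C_s − D = 9.04 − 2.070 = 6.970 mg/L.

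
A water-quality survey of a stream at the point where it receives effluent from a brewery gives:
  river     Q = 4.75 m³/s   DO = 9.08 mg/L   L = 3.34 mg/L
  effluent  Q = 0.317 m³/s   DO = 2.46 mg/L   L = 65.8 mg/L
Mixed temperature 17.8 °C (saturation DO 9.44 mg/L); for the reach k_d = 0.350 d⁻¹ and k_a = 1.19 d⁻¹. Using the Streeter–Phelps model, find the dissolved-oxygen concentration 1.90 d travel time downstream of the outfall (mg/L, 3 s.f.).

Mixed DO = (4.75×9.08 + 0.317×2.46)/(4.75+0.317) = 43.91/5.067 = 8.666 mg/L.
Mixed L₀ = (4.75×3.34 + 0.317×65.8)/(5.067) = 36.72/5.067 = 7.248 mg/L.
Initial deficit D₀ = C_s − DO₀ = 9.44 − 8.666 = 0.7742 mg/L.
D(1.90) = [0.350×7.248/(1.19−0.350)](e^(−0.350×1.90) − e^(−1.19×1.90)) + 0.7742 e^(−1.19×1.90)
= 3.020 × (0.5143 − 0.1042) + 0.7742 × 0.1042 = 1.319 mg/L.
DO = 9.44 − 1.319 = 8.121 mg/L.

DO ≈ 8.12 mg/L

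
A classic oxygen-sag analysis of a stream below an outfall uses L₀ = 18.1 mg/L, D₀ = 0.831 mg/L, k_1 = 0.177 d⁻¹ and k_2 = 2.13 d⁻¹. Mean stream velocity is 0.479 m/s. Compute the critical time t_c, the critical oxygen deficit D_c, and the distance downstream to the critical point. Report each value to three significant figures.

t_c ≈ 0.912 d; D_c ≈ 1.28 mg/L; x_c ≈ 37.7 km

At the critical point dD/dt = 0, so k_1 L₀ e^(−k_1 t) = k_2 D. Substituting D(t) from the Streeter–Phelps equation and solving for t gives
t_c = ln[(k_2/k_1)(1 − D₀(k_2−k_1)/(k_1 L₀))] / (k_2−k_1).
Here k_2−k_1 = 1.953 d⁻¹ and 1 − D₀(k_2−k_1)/(k_1 L₀) = 1 − 0.831×1.953/(0.177×18.1) = 0.4934, so
t_c = ln(12.03 × 0.4934) / 1.953 = 1.781 / 1.953 = 0.9121 d.
D_c = (k_1/k_2) L₀ e^(−k_1 t_c) = (0.177/2.13) × 18.1 × e^(−0.177×0.9121) = 0.08310 × 18.1 × 0.8509 = 1.280 mg/L.
x_c = v t_c = 0.479 m/s × 0.9121 d × 86400 s/d = 37750 m ≈ 37.7 km.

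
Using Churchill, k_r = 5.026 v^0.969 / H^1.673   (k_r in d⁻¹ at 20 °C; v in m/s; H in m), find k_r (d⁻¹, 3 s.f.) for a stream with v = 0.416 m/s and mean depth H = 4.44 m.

k_r ≈ 0.177 d⁻¹

k_r = 5.026 × 0.416^0.969 / 4.44^1.673 = 5.026 × 0.4275 / 12.11 = 0.1774 d⁻¹.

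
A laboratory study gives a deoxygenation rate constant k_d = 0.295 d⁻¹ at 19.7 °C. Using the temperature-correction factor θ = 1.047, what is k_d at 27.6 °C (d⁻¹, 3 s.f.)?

k_d(T₂) = k_d(T₁) · θ^(T₂−T₁) = 0.295 × 1.047^(27.6−19.7)
= 0.295 × 1.047^7.90 = 0.295 × 1.437 = 0.4240 d⁻¹.

k_d ≈ 0.424 d⁻¹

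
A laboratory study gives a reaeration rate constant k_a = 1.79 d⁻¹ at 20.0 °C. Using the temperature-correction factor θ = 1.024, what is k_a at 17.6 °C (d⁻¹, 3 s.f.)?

k_a ≈ 1.69 d⁻¹

k_a(T₂) = k_a(T₁) · θ^(T₂−T₁) = 1.79 × 1.024^(17.6−20.0)
= 1.79 × 1.024^-2.40 = 1.79 × 0.9447 = 1.691 d⁻¹.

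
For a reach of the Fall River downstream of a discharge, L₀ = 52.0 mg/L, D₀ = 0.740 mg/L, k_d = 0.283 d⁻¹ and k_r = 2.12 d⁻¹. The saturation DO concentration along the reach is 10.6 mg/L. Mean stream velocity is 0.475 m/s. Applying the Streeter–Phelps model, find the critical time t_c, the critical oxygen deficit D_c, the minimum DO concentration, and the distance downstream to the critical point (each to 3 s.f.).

t_c = [1/(k_r−k_d)] ln[(k_r/k_d)(1 − D₀(k_r−k_d)/(k_d L₀))]
= [1/(2.12−0.283)] ln[(2.12/0.283)(1 − 0.740×1.837/(0.283×52.0))]
= (1/1.837) ln[7.491 × 0.9076] = 0.5444 × ln(6.799) = 0.5444 × 1.917 = 1.043 d.
L(t_c) = L₀ e^(−k_d t_c) = 52.0 × 0.7443 = 38.70 mg/L, and at the critical point k_r D_c = k_d L, so D_c = (0.283/2.12) × 38.70 = 5.167 mg/L.
Minimum DO = C_s − D_c = 10.6 − 5.167 = 5.433 mg/L.
x_c = v t_c = 0.475 m/s × 1.043 d × 86400 s/d = 42820 m ≈ 42.8 km.

t_c ≈ 1.04 d; D_c ≈ 5.17 mg/L; min DO ≈ 5.43 mg/L; x_c ≈ 42.8 km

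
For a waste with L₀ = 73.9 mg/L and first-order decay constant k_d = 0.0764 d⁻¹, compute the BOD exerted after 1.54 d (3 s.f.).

y ≈ 8.20 mg/L

y_t = L₀(1 − e^(−k_d t)) = 73.9 × (1 − e^(−0.0764×1.54))
= 73.9 × (1 − 0.8890) = 73.9 × 0.1110 = 8.203 mg/L.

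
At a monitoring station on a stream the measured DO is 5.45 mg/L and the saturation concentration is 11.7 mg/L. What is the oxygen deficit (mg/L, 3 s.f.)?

D ≈ 6.25 mg/L

D = C_s − C = 11.7 − 5.45 = 6.25 mg/L.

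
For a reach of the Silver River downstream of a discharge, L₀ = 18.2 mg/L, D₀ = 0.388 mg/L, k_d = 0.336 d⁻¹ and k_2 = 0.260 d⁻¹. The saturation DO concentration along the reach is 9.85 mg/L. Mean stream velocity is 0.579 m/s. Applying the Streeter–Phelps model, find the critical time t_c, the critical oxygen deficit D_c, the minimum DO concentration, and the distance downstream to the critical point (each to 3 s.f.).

t_c ≈ 3.31 d; D_c ≈ 7.73 mg/L; min DO ≈ 2.12 mg/L; x_c ≈ 166 km

With k_2/k_d = 0.7738 and 1 − D₀(k_2−k_d)/(k_d L₀) = 1.005,
t_c = ln(0.7738 × 1.005) / (0.260 − 0.336) = ln(0.7775) / -0.07600 = -0.2516/-0.07600 = 3.311 d.
L(t_c) = L₀ e^(−k_d t_c) = 18.2 × 0.3288 = 5.983 mg/L, and at the critical point k_2 D_c = k_d L, so D_c = (0.336/0.260) × 5.983 = 7.732 mg/L.
Minimum DO = C_s − D_c = 9.85 − 7.732 = 2.118 mg/L.
x_c = v t_c = 0.579 m/s × 3.311 d × 86400 s/d = 165600 m ≈ 166 km.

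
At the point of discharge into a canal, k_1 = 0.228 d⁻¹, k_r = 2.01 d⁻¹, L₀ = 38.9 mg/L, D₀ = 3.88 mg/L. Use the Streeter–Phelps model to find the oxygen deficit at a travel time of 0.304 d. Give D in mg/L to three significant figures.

k_1 L₀/(k_r−k_1) = 0.228×38.9/(2.01−0.228) = 8.869/1.782 = 4.977 mg/L.
e^(−k_1 t) = e^(−0.228×0.3040) = 0.9330; e^(−k_r t) = e^(−2.01×0.3040) = 0.5428.
D = 4.977 × (0.9330 − 0.5428) + 3.88 × 0.5428 = 1.942 + 2.106 = 4.048 mg/L.

D ≈ 4.05 mg/L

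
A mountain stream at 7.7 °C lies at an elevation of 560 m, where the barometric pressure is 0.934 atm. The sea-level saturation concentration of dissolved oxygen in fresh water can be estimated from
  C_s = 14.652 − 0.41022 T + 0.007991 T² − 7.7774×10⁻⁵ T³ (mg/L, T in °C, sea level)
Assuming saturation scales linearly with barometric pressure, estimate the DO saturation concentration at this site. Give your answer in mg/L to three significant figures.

At sea level: C_s = 14.652 − 0.41022×7.7 + 0.007991×7.7² − 7.7774×10⁻⁵×7.7³ = 11.93 mg/L.
Pressure correction: C_s' = 11.93 × 0.934 = 11.14 mg/L.

C_s ≈ 11.1 mg/L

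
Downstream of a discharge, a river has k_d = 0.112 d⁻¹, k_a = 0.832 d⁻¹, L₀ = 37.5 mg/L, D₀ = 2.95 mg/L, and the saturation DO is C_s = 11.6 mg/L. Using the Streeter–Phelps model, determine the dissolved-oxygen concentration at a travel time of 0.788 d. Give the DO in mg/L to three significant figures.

k_d L₀/(k_a−k_d) = 0.112×37.5/(0.832−0.112) = 4.200/0.7200 = 5.833 mg/L.
e^(−k_d t) = e^(−0.112×0.7880) = 0.9155; e^(−k_a t) = e^(−0.832×0.7880) = 0.5191.
D = 5.833 × (0.9155 − 0.5191) + 2.95 × 0.5191 = 2.312 + 1.531 = 3.844 mg/L.
DO = C_s − D = 11.6 − 3.844 = 7.756 mg/L.

DO ≈ 7.76 mg/L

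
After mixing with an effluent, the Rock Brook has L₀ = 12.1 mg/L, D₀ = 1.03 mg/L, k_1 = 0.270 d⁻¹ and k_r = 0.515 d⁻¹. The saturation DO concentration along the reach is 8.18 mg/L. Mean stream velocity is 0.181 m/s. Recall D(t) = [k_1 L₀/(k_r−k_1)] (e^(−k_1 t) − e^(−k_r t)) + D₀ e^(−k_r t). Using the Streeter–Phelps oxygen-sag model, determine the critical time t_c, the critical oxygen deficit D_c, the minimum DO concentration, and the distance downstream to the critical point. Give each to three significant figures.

With k_r/k_1 = 1.907 and 1 − D₀(k_r−k_1)/(k_1 L₀) = 0.9228,
t_c = ln(1.907 × 0.9228) / (0.515 − 0.270) = ln(1.760) / 0.2450 = 0.5654/0.2450 = 2.308 d.
L(t_c) = L₀ e^(−k_1 t_c) = 12.1 × 0.5363 = 6.489 mg/L, and at the critical point k_r D_c = k_1 L, so D_c = (0.270/0.515) × 6.489 = 3.402 mg/L.
Minimum DO = C_s − D_c = 8.18 − 3.402 = 4.778 mg/L.
x_c = v t_c = 0.181 m/s × 2.308 d × 86400 s/d = 36090 m ≈ 36.1 km.

t_c ≈ 2.31 d; D_c ≈ 3.40 mg/L; min DO ≈ 4.78 mg/L; x_c ≈ 36.1 km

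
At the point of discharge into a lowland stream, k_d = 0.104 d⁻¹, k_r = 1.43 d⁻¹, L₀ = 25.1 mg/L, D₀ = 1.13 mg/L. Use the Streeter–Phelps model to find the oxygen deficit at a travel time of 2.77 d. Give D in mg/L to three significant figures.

D ≈ 1.46 mg/L

k_d L₀/(k_r−k_d) = 0.104×25.1/(1.43−0.104) = 2.610/1.326 = 1.969 mg/L.
e^(−k_d t) = e^(−0.104×2.770) = 0.7497; e^(−k_r t) = e^(−1.43×2.770) = 0.01904.
D = 1.969 × (0.7497 − 0.01904) + 1.13 × 0.01904 = 1.438 + 0.02152 = 1.460 mg/L.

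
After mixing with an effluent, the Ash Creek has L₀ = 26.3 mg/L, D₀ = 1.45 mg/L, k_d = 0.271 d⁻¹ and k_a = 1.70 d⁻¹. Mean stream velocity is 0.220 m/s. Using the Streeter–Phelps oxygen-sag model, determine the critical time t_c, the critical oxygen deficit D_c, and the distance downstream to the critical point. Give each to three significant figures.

t_c ≈ 1.04 d; D_c ≈ 3.16 mg/L; x_c ≈ 19.9 km

t_c = [1/(k_a−k_d)] ln[(k_a/k_d)(1 − D₀(k_a−k_d)/(k_d L₀))]
= [1/(1.70−0.271)] ln[(1.70/0.271)(1 − 1.45×1.429/(0.271×26.3))]
= (1/1.429) ln[6.273 × 0.7093] = 0.6998 × ln(4.449) = 0.6998 × 1.493 = 1.045 d.
L(t_c) = L₀ e^(−k_d t_c) = 26.3 × 0.7535 = 19.82 mg/L, and at the critical point k_a D_c = k_d L, so D_c = (0.271/1.70) × 19.82 = 3.159 mg/L.
x_c = v t_c = 0.220 m/s × 1.045 d × 86400 s/d = 19860 m ≈ 19.9 km.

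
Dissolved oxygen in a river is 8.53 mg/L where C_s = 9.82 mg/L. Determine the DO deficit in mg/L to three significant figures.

D ≈ 1.29 mg/L

D = C_s − C = 9.82 − 8.53 = 1.29 mg/L.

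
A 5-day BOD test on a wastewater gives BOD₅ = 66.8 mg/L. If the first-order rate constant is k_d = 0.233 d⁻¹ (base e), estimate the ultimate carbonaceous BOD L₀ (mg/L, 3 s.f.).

L₀ ≈ 97.1 mg/L

BOD₅ = L₀(1 − e^(−5k_d)) ⇒ L₀ = BOD₅ / (1 − e^(−5×0.233))
= 66.8 / (1 − 0.3119) = 66.8 / 0.6881 = 97.08 mg/L.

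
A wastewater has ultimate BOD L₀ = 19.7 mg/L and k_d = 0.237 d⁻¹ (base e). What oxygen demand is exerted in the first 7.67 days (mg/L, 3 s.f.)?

y ≈ 16.5 mg/L

y_t = L₀(1 − e^(−k_d t)) = 19.7 × (1 − e^(−0.237×7.67))
= 19.7 × (1 − 0.1624) = 19.7 × 0.8376 = 16.50 mg/L.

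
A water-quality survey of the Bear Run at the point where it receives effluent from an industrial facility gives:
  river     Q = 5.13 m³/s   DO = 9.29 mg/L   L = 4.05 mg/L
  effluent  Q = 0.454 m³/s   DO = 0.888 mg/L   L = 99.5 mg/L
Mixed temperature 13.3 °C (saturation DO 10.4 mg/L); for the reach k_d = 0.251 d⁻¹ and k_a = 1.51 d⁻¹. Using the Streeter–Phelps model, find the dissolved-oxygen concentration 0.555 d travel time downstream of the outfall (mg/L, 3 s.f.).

Mixed DO = (5.13×9.29 + 0.454×0.888)/(5.13+0.454) = 48.06/5.584 = 8.607 mg/L.
Mixed L₀ = (5.13×4.05 + 0.454×99.5)/(5.584) = 65.95/5.584 = 11.81 mg/L.
Initial deficit D₀ = C_s − DO₀ = 10.4 − 8.607 = 1.793 mg/L.
D(0.555) = [0.251×11.81/(1.51−0.251)](e^(−0.251×0.555) − e^(−1.51×0.555)) + 1.793 e^(−1.51×0.555)
= 2.355 × (0.8700 − 0.4326) + 1.793 × 0.4326 = 1.806 mg/L.
DO = 10.4 − 1.806 = 8.594 mg/L.

DO ≈ 8.59 mg/L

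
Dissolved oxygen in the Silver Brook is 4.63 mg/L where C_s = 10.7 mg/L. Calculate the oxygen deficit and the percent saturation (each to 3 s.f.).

D = C_s − C = 10.7 − 4.63 = 6.07 mg/L.
% saturation = 4.63/10.7 × 100 = 43.3 %.

D ≈ 6.07 mg/L; 43.3 % saturation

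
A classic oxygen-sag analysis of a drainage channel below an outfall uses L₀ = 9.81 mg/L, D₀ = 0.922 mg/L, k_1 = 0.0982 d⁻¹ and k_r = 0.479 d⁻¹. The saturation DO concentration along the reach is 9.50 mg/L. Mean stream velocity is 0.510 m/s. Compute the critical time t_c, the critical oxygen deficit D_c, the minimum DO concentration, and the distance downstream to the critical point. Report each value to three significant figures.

At the critical point dD/dt = 0, so k_1 L₀ e^(−k_1 t) = k_r D. Substituting D(t) from the Streeter–Phelps equation and solving for t gives
t_c = ln[(k_r/k_1)(1 − D₀(k_r−k_1)/(k_1 L₀))] / (k_r−k_1).
Here k_r−k_1 = 0.3808 d⁻¹ and 1 − D₀(k_r−k_1)/(k_1 L₀) = 1 − 0.922×0.3808/(0.0982×9.81) = 0.6355, so
t_c = ln(4.878 × 0.6355) / 0.3808 = 1.131 / 0.3808 = 2.971 d.
D_c = (k_1/k_r) L₀ e^(−k_1 t_c) = (0.0982/0.479) × 9.81 × e^(−0.0982×2.971) = 0.2050 × 9.81 × 0.7469 = 1.502 mg/L.
Minimum DO = C_s − D_c = 9.50 − 1.502 = 7.998 mg/L.
x_c = v t_c = 0.510 m/s × 2.971 d × 86400 s/d = 130900 m ≈ 131 km.

t_c ≈ 2.97 d; D_c ≈ 1.50 mg/L; min DO ≈ 8.00 mg/L; x_c ≈ 131 km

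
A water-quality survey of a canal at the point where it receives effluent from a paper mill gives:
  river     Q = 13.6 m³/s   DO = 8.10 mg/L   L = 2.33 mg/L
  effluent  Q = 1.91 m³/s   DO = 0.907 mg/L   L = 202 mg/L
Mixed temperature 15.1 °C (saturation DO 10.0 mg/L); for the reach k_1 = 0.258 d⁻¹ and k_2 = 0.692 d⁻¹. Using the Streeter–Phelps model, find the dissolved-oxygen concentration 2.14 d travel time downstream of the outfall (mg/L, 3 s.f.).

DO ≈ 3.79 mg/L

Mixed DO = (13.6×8.10 + 1.91×0.907)/(13.6+1.91) = 111.9/15.51 = 7.214 mg/L.
Mixed L₀ = (13.6×2.33 + 1.91×202)/(15.51) = 417.5/15.51 = 26.92 mg/L.
Initial deficit D₀ = C_s − DO₀ = 10.0 − 7.214 = 2.786 mg/L.
D(2.14) = [0.258×26.92/(0.692−0.258)](e^(−0.258×2.14) − e^(−0.692×2.14)) + 2.786 e^(−0.692×2.14)
= 16.00 × (0.5757 − 0.2274) + 2.786 × 0.2274 = 6.207 mg/L.
DO = 10.0 − 6.207 = 3.793 mg/L.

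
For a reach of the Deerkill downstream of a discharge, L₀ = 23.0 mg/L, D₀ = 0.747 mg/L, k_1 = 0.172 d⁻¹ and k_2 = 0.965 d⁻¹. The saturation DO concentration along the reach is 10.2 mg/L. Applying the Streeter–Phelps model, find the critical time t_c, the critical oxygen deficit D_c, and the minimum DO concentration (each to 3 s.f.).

t_c ≈ 1.97 d; D_c ≈ 2.92 mg/L; min DO ≈ 7.28 mg/L

With k_2/k_1 = 5.610 and 1 − D₀(k_2−k_1)/(k_1 L₀) = 0.8503,
t_c = ln(5.610 × 0.8503) / (0.965 − 0.172) = ln(4.770) / 0.7930 = 1.562/0.7930 = 1.970 d.
D_c = (k_1/k_2) L₀ e^(−k_1 t_c) = (0.172/0.965) × 23.0 × e^(−0.172×1.970) = 0.1782 × 23.0 × 0.7126 = 2.921 mg/L.
Minimum DO = C_s − D_c = 10.2 − 2.921 = 7.279 mg/L.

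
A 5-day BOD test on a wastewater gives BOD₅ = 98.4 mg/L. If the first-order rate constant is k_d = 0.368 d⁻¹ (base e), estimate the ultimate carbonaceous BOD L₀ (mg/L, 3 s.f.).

L₀ ≈ 117 mg/L

BOD₅ = L₀(1 − e^(−5k_d)) ⇒ L₀ = BOD₅ / (1 − e^(−5×0.368))
= 98.4 / (1 − 0.1588) = 98.4 / 0.8412 = 117.0 mg/L.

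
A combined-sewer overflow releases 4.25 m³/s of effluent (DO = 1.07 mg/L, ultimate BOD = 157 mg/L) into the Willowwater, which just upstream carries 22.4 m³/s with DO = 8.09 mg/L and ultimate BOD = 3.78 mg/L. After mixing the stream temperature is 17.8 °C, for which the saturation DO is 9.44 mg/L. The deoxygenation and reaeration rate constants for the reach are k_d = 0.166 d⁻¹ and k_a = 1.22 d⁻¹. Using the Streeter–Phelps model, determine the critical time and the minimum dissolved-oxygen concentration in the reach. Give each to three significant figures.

Mixed DO = (22.4×8.09 + 4.25×1.07)/(22.4+4.25) = 185.8/26.65 = 6.970 mg/L.
Mixed L₀ = (22.4×3.78 + 4.25×157)/(26.65) = 751.9/26.65 = 28.21 mg/L.
Initial deficit D₀ = C_s − DO₀ = 9.44 − 6.970 = 2.470 mg/L.
t_c = (1/1.054) ln[(1.22/0.166)(1 − 2.470×1.054/(0.166×28.21))] = 0.9488 × ln(3.265) = 1.123 d.
D_c = (0.166/1.22) × 28.21 × e^(−0.166×1.123) = 0.1361 × 28.21 × 0.8300 = 3.186 mg/L.
Minimum DO = 9.44 − 3.186 = 6.254 mg/L.

t_c ≈ 1.12 d; minimum DO ≈ 6.25 mg/L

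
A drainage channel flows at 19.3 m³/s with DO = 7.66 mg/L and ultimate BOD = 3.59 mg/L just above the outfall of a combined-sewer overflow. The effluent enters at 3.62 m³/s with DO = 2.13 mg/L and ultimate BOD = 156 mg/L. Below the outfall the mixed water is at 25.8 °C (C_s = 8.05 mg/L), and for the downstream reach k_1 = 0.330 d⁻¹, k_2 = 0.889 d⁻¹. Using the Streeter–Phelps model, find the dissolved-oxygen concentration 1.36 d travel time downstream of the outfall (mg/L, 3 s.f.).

DO ≈ 2.12 mg/L

Mixed DO = (19.3×7.66 + 3.62×2.13)/(19.3+3.62) = 155.5/22.92 = 6.787 mg/L.
Mixed L₀ = (19.3×3.59 + 3.62×156)/(22.92) = 634.0/22.92 = 27.66 mg/L.
Initial deficit D₀ = C_s − DO₀ = 8.05 − 6.787 = 1.263 mg/L.
D(1.36) = [0.330×27.66/(0.889−0.330)](e^(−0.330×1.36) − e^(−0.889×1.36)) + 1.263 e^(−0.889×1.36)
= 16.33 × (0.6384 − 0.2985) + 1.263 × 0.2985 = 5.928 mg/L.
DO = 8.05 − 5.928 = 2.122 mg/L.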